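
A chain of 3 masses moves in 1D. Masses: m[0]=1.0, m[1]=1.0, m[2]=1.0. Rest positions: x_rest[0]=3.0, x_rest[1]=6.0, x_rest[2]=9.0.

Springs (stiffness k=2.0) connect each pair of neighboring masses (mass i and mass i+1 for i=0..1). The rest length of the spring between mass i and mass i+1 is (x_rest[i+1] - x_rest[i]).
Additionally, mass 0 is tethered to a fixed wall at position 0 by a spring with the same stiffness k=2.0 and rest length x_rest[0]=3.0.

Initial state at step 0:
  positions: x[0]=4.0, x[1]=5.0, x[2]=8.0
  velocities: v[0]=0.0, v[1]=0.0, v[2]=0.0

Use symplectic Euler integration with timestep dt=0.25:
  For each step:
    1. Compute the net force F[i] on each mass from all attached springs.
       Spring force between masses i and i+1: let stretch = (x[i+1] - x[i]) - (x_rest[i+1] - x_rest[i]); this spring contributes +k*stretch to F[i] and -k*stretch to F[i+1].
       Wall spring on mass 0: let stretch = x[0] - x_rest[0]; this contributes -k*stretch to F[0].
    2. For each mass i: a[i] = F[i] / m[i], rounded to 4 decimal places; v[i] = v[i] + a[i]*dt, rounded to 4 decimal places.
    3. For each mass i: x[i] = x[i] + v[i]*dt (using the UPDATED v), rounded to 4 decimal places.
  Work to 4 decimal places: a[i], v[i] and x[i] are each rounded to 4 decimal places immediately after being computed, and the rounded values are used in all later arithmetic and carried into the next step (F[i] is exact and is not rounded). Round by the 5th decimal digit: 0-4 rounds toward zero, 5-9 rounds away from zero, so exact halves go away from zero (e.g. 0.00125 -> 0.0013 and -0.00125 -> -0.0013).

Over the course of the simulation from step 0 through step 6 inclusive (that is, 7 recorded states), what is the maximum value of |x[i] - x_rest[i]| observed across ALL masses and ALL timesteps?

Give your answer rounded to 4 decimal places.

Step 0: x=[4.0000 5.0000 8.0000] v=[0.0000 0.0000 0.0000]
Step 1: x=[3.6250 5.2500 8.0000] v=[-1.5000 1.0000 0.0000]
Step 2: x=[3.0000 5.6406 8.0313] v=[-2.5000 1.5625 0.1250]
Step 3: x=[2.3301 6.0000 8.1387] v=[-2.6797 1.4376 0.4297]
Step 4: x=[1.8277 6.1680 8.3538] v=[-2.0098 0.6720 0.8604]
Step 5: x=[1.6393 6.0667 8.6707] v=[-0.7535 -0.4053 1.2675]
Step 6: x=[1.7995 5.7375 9.0371] v=[0.6406 -1.3170 1.4655]
Max displacement = 1.3607

Answer: 1.3607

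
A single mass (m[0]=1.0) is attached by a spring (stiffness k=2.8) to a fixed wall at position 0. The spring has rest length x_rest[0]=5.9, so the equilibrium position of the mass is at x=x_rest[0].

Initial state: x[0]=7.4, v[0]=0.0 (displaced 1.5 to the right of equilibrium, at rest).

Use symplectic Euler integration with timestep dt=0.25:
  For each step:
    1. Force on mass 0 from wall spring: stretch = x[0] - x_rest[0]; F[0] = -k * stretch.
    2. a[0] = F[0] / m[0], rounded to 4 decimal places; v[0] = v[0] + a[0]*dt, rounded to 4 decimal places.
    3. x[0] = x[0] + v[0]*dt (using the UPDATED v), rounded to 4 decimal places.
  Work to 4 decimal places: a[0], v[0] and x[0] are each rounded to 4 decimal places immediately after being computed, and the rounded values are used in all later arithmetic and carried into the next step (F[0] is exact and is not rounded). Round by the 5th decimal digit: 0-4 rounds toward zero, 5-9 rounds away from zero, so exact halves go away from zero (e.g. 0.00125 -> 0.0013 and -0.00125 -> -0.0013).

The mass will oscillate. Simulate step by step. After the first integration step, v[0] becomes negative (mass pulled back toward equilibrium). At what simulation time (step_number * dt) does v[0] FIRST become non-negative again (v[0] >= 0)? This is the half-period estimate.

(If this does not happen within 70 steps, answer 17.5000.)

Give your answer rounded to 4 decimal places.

Step 0: x=[7.4000] v=[0.0000]
Step 1: x=[7.1375] v=[-1.0500]
Step 2: x=[6.6584] v=[-1.9163]
Step 3: x=[6.0466] v=[-2.4472]
Step 4: x=[5.4092] v=[-2.5498]
Step 5: x=[4.8576] v=[-2.2063]
Step 6: x=[4.4885] v=[-1.4766]
Step 7: x=[4.3664] v=[-0.4886]
Step 8: x=[4.5126] v=[0.5849]
First v>=0 after going negative at step 8, time=2.0000

Answer: 2.0000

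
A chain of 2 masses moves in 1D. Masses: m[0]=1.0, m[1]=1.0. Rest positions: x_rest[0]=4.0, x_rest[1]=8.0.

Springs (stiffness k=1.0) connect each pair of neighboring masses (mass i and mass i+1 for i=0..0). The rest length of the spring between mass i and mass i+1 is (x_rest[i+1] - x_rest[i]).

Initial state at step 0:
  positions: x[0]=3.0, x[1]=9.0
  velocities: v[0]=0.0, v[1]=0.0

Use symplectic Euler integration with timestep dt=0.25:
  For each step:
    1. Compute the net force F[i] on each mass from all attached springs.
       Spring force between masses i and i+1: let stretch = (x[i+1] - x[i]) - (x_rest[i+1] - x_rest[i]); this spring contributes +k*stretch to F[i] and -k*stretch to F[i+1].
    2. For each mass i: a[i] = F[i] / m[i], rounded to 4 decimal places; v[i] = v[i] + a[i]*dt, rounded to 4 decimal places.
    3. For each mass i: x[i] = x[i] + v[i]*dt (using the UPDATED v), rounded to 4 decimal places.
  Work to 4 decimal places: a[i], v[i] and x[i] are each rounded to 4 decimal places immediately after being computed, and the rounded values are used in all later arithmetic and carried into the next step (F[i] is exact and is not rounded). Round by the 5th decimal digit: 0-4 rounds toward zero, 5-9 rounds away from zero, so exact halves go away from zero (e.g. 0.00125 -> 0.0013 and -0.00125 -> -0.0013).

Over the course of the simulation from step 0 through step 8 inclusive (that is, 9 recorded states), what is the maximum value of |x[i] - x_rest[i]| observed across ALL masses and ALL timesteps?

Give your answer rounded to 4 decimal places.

Step 0: x=[3.0000 9.0000] v=[0.0000 0.0000]
Step 1: x=[3.1250 8.8750] v=[0.5000 -0.5000]
Step 2: x=[3.3594 8.6406] v=[0.9375 -0.9375]
Step 3: x=[3.6739 8.3262] v=[1.2578 -1.2578]
Step 4: x=[4.0291 7.9710] v=[1.4209 -1.4209]
Step 5: x=[4.3807 7.6194] v=[1.4064 -1.4064]
Step 6: x=[4.6847 7.3154] v=[1.2161 -1.2161]
Step 7: x=[4.9032 7.0970] v=[0.8738 -0.8738]
Step 8: x=[5.0088 6.9914] v=[0.4223 -0.4223]
Max displacement = 1.0088

Answer: 1.0088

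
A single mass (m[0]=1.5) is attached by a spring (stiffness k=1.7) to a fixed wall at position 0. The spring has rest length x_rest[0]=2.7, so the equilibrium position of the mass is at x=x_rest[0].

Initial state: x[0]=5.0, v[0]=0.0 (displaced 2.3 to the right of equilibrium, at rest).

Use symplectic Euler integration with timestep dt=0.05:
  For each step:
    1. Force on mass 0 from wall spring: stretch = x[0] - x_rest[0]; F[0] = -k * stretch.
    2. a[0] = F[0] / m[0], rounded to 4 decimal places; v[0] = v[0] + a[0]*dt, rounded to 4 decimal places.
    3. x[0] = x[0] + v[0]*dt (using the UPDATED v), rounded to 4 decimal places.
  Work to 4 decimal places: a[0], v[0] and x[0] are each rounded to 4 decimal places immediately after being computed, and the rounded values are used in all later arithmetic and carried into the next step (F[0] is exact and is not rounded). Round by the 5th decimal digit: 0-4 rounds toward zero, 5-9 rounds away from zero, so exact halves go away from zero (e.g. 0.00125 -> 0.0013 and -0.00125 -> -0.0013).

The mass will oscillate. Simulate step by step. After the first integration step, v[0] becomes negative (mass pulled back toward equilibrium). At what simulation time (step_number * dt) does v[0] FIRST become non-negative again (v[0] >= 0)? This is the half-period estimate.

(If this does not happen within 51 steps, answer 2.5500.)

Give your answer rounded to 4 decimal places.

Answer: 2.5500

Derivation:
Step 0: x=[5.0000] v=[0.0000]
Step 1: x=[4.9935] v=[-0.1303]
Step 2: x=[4.9805] v=[-0.2603]
Step 3: x=[4.9610] v=[-0.3895]
Step 4: x=[4.9351] v=[-0.5176]
Step 5: x=[4.9029] v=[-0.6443]
Step 6: x=[4.8644] v=[-0.7691]
Step 7: x=[4.8198] v=[-0.8918]
Step 8: x=[4.7692] v=[-1.0119]
Step 9: x=[4.7127] v=[-1.1292]
Step 10: x=[4.6505] v=[-1.2433]
Step 11: x=[4.5828] v=[-1.3538]
Step 12: x=[4.5098] v=[-1.4605]
Step 13: x=[4.4316] v=[-1.5631]
Step 14: x=[4.3485] v=[-1.6612]
Step 15: x=[4.2608] v=[-1.7546]
Step 16: x=[4.1687] v=[-1.8430]
Step 17: x=[4.0724] v=[-1.9262]
Step 18: x=[3.9722] v=[-2.0040]
Step 19: x=[3.8684] v=[-2.0761]
Step 20: x=[3.7613] v=[-2.1423]
Step 21: x=[3.6512] v=[-2.2024]
Step 22: x=[3.5384] v=[-2.2563]
Step 23: x=[3.4232] v=[-2.3038]
Step 24: x=[3.3060] v=[-2.3448]
Step 25: x=[3.1870] v=[-2.3791]
Step 26: x=[3.0667] v=[-2.4067]
Step 27: x=[2.9453] v=[-2.4275]
Step 28: x=[2.8232] v=[-2.4414]
Step 29: x=[2.7008] v=[-2.4484]
Step 30: x=[2.5784] v=[-2.4484]
Step 31: x=[2.4563] v=[-2.4415]
Step 32: x=[2.3349] v=[-2.4277]
Step 33: x=[2.2146] v=[-2.4070]
Step 34: x=[2.0956] v=[-2.3795]
Step 35: x=[1.9783] v=[-2.3453]
Step 36: x=[1.8631] v=[-2.3044]
Step 37: x=[1.7503] v=[-2.2570]
Step 38: x=[1.6401] v=[-2.2032]
Step 39: x=[1.5329] v=[-2.1431]
Step 40: x=[1.4291] v=[-2.0770]
Step 41: x=[1.3289] v=[-2.0050]
Step 42: x=[1.2325] v=[-1.9273]
Step 43: x=[1.1403] v=[-1.8441]
Step 44: x=[1.0525] v=[-1.7557]
Step 45: x=[0.9694] v=[-1.6623]
Step 46: x=[0.8912] v=[-1.5642]
Step 47: x=[0.8181] v=[-1.4617]
Step 48: x=[0.7503] v=[-1.3551]
Step 49: x=[0.6881] v=[-1.2446]
Step 50: x=[0.6316] v=[-1.1306]
Step 51: x=[0.5809] v=[-1.0134]
v[0] did not become non-negative within 51 steps; using fallback time=2.5500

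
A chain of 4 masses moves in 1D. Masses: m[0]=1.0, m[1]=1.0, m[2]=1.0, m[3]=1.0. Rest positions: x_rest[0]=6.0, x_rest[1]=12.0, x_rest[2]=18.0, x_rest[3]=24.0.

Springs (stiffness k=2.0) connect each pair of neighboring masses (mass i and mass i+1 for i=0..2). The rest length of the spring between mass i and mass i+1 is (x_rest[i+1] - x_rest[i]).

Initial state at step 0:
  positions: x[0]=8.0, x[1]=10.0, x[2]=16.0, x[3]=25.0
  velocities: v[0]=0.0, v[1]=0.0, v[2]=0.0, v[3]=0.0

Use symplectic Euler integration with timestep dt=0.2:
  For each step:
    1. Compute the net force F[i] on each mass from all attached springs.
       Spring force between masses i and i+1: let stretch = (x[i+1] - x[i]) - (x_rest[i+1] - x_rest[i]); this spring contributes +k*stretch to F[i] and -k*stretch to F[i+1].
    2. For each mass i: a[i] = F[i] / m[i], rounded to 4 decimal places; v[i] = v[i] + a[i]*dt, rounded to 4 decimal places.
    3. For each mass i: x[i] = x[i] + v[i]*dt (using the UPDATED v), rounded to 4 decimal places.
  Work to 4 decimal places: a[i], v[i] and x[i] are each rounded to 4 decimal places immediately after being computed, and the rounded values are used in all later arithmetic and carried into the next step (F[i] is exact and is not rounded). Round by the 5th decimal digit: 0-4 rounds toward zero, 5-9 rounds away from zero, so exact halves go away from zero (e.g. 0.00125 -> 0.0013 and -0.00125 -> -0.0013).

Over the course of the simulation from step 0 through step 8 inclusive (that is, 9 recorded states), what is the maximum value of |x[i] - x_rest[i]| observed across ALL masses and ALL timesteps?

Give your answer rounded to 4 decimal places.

Step 0: x=[8.0000 10.0000 16.0000 25.0000] v=[0.0000 0.0000 0.0000 0.0000]
Step 1: x=[7.6800 10.3200 16.2400 24.7600] v=[-1.6000 1.6000 1.2000 -1.2000]
Step 2: x=[7.0912 10.9024 16.6880 24.3184] v=[-2.9440 2.9120 2.2400 -2.2080]
Step 3: x=[6.3273 11.6428 17.2836 23.7464] v=[-3.8195 3.7018 2.9779 -2.8602]
Step 4: x=[5.5086 12.4092 17.9449 23.1373] v=[-4.0933 3.8319 3.3067 -3.0453]
Step 5: x=[4.7620 13.0664 18.5788 22.5928] v=[-3.7331 3.2859 3.1694 -2.7223]
Step 6: x=[4.1997 13.5002 19.0928 22.2072] v=[-2.8113 2.1691 2.5700 -1.9279]
Step 7: x=[3.9015 13.6374 19.4085 22.0525] v=[-1.4911 0.6859 1.5787 -0.7737]
Step 8: x=[3.9022 13.4574 19.4741 22.1662] v=[0.0033 -0.9000 0.3279 0.5687]
Max displacement = 2.0985

Answer: 2.0985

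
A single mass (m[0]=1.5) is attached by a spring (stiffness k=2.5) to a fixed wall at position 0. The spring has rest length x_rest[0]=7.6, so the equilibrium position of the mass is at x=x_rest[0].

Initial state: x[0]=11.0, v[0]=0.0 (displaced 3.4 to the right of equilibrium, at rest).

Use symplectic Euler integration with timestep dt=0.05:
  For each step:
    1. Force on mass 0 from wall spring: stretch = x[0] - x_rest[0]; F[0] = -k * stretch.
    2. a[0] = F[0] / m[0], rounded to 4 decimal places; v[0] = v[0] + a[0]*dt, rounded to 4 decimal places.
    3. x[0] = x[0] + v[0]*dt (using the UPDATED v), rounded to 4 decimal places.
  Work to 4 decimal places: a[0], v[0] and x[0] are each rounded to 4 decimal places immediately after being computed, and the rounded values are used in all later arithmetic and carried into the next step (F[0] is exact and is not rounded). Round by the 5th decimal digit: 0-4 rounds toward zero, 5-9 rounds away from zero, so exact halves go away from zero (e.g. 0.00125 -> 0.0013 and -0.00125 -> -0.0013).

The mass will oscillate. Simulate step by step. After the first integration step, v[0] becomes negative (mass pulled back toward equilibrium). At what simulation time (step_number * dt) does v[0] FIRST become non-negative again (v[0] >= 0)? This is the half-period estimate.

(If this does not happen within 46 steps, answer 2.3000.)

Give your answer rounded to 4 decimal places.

Step 0: x=[11.0000] v=[0.0000]
Step 1: x=[10.9858] v=[-0.2833]
Step 2: x=[10.9575] v=[-0.5655]
Step 3: x=[10.9152] v=[-0.8453]
Step 4: x=[10.8591] v=[-1.1216]
Step 5: x=[10.7894] v=[-1.3932]
Step 6: x=[10.7065] v=[-1.6590]
Step 7: x=[10.6106] v=[-1.9179]
Step 8: x=[10.5022] v=[-2.1688]
Step 9: x=[10.3817] v=[-2.4107]
Step 10: x=[10.2496] v=[-2.6425]
Step 11: x=[10.1064] v=[-2.8633]
Step 12: x=[9.9528] v=[-3.0722]
Step 13: x=[9.7894] v=[-3.2683]
Step 14: x=[9.6169] v=[-3.4508]
Step 15: x=[9.4360] v=[-3.6189]
Step 16: x=[9.2474] v=[-3.7719]
Step 17: x=[9.0519] v=[-3.9092]
Step 18: x=[8.8504] v=[-4.0302]
Step 19: x=[8.6437] v=[-4.1344]
Step 20: x=[8.4326] v=[-4.2214]
Step 21: x=[8.2181] v=[-4.2908]
Step 22: x=[8.0010] v=[-4.3423]
Step 23: x=[7.7822] v=[-4.3757]
Step 24: x=[7.5627] v=[-4.3909]
Step 25: x=[7.3433] v=[-4.3878]
Step 26: x=[7.1250] v=[-4.3664]
Step 27: x=[6.9087] v=[-4.3268]
Step 28: x=[6.6952] v=[-4.2692]
Step 29: x=[6.4855] v=[-4.1938]
Step 30: x=[6.2805] v=[-4.1009]
Step 31: x=[6.0810] v=[-3.9909]
Step 32: x=[5.8878] v=[-3.8643]
Step 33: x=[5.7017] v=[-3.7216]
Step 34: x=[5.5235] v=[-3.5634]
Step 35: x=[5.3540] v=[-3.3904]
Step 36: x=[5.1938] v=[-3.2032]
Step 37: x=[5.0437] v=[-3.0027]
Step 38: x=[4.9042] v=[-2.7897]
Step 39: x=[4.7759] v=[-2.5651]
Step 40: x=[4.6594] v=[-2.3298]
Step 41: x=[4.5552] v=[-2.0848]
Step 42: x=[4.4636] v=[-1.8311]
Step 43: x=[4.3851] v=[-1.5697]
Step 44: x=[4.3200] v=[-1.3018]
Step 45: x=[4.2686] v=[-1.0285]
Step 46: x=[4.2311] v=[-0.7509]
v[0] did not become non-negative within 46 steps; using fallback time=2.3000

Answer: 2.3000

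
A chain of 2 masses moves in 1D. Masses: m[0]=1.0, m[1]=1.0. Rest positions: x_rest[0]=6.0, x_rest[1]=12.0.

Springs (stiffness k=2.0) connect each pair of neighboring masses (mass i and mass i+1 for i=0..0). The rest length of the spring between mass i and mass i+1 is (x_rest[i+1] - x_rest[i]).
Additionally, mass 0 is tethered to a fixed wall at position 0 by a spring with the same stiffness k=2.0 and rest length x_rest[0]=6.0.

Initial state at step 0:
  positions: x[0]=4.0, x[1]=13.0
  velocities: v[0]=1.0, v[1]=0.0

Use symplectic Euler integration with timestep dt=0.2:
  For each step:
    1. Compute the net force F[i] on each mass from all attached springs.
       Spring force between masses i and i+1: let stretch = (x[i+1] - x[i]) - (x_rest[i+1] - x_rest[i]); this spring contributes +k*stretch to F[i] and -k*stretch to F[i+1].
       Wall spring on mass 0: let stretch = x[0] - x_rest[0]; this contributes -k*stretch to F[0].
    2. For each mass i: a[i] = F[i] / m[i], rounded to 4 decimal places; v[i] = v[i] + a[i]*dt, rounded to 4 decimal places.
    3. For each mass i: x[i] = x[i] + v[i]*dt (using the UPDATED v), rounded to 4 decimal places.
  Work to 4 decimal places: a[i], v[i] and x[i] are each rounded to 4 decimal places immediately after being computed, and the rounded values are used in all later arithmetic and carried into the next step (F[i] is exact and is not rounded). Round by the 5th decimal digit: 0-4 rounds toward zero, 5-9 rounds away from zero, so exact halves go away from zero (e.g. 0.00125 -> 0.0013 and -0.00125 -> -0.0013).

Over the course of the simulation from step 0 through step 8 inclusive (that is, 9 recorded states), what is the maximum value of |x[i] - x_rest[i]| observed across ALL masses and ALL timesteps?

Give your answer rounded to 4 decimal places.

Answer: 2.2757

Derivation:
Step 0: x=[4.0000 13.0000] v=[1.0000 0.0000]
Step 1: x=[4.6000 12.7600] v=[3.0000 -1.2000]
Step 2: x=[5.4848 12.3472] v=[4.4240 -2.0640]
Step 3: x=[6.4798 11.8654] v=[4.9750 -2.4090]
Step 4: x=[7.3873 11.4328] v=[4.5373 -2.1632]
Step 5: x=[8.0274 11.1565] v=[3.2006 -1.3814]
Step 6: x=[8.2757 11.1099] v=[1.2413 -0.2330]
Step 7: x=[8.0886 11.3166] v=[-0.9353 1.0333]
Step 8: x=[7.5127 11.7450] v=[-2.8795 2.1421]
Max displacement = 2.2757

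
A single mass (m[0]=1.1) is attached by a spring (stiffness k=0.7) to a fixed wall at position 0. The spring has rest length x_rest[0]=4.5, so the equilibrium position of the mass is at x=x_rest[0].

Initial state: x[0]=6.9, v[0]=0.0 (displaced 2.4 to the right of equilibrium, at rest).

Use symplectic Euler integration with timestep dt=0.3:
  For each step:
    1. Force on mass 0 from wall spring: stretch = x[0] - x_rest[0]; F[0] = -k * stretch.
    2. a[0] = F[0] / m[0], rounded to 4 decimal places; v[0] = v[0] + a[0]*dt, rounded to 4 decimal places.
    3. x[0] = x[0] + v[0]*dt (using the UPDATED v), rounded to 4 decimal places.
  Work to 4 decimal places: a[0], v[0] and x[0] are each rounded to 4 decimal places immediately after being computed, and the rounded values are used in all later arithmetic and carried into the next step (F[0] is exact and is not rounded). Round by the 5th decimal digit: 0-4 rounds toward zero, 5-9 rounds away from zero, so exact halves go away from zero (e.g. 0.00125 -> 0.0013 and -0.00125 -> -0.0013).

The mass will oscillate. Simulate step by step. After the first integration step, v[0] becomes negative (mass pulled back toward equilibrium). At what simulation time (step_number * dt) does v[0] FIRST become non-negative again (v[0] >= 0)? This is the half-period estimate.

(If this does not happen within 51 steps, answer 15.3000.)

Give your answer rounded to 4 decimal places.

Answer: 4.2000

Derivation:
Step 0: x=[6.9000] v=[0.0000]
Step 1: x=[6.7625] v=[-0.4582]
Step 2: x=[6.4955] v=[-0.8901]
Step 3: x=[6.1142] v=[-1.2711]
Step 4: x=[5.6404] v=[-1.5793]
Step 5: x=[5.1013] v=[-1.7970]
Step 6: x=[4.5278] v=[-1.9118]
Step 7: x=[3.9527] v=[-1.9171]
Step 8: x=[3.4089] v=[-1.8126]
Step 9: x=[2.9276] v=[-1.6043]
Step 10: x=[2.5364] v=[-1.3041]
Step 11: x=[2.2576] v=[-0.9292]
Step 12: x=[2.1073] v=[-0.5011]
Step 13: x=[2.0940] v=[-0.0443]
Step 14: x=[2.2185] v=[0.4150]
First v>=0 after going negative at step 14, time=4.2000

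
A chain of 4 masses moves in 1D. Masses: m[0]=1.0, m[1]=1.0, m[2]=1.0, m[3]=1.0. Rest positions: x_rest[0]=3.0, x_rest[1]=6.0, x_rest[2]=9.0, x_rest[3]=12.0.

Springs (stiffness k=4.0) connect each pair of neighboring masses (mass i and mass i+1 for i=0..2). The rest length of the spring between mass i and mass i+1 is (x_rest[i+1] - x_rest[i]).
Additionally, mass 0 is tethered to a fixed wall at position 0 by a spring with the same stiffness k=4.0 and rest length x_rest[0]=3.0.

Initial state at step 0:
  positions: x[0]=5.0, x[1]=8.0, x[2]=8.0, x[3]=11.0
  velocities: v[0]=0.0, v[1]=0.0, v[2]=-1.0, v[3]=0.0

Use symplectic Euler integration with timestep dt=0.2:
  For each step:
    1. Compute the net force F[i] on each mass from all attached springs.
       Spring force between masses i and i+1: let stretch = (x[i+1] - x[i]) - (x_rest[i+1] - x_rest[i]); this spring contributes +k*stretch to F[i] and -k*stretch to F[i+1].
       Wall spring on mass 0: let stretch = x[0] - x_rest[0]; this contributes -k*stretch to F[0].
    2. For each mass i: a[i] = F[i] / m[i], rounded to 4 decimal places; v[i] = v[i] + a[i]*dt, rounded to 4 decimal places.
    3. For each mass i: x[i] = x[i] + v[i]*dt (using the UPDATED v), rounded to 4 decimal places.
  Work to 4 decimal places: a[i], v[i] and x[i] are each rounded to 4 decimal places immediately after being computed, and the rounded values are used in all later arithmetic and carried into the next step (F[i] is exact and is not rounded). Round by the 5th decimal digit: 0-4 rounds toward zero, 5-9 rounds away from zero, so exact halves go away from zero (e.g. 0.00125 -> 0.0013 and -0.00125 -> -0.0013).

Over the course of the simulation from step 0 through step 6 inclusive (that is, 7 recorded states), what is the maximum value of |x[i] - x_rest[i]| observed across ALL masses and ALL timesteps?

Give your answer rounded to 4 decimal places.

Answer: 2.1410

Derivation:
Step 0: x=[5.0000 8.0000 8.0000 11.0000] v=[0.0000 0.0000 -1.0000 0.0000]
Step 1: x=[4.6800 7.5200 8.2800 11.0000] v=[-1.6000 -2.4000 1.4000 0.0000]
Step 2: x=[4.0656 6.7072 8.8736 11.0448] v=[-3.0720 -4.0640 2.9680 0.2240]
Step 3: x=[3.2234 5.8184 9.4680 11.2222] v=[-4.2112 -4.4442 2.9718 0.8870]
Step 4: x=[2.2806 5.0983 9.7591 11.5989] v=[-4.7139 -3.6005 1.4555 1.8836]
Step 5: x=[1.4238 4.6731 9.5988 12.1613] v=[-4.2842 -2.1260 -0.8013 2.8118]
Step 6: x=[0.8590 4.5161 9.0604 12.7937] v=[-2.8238 -0.7849 -2.6919 3.1618]
Max displacement = 2.1410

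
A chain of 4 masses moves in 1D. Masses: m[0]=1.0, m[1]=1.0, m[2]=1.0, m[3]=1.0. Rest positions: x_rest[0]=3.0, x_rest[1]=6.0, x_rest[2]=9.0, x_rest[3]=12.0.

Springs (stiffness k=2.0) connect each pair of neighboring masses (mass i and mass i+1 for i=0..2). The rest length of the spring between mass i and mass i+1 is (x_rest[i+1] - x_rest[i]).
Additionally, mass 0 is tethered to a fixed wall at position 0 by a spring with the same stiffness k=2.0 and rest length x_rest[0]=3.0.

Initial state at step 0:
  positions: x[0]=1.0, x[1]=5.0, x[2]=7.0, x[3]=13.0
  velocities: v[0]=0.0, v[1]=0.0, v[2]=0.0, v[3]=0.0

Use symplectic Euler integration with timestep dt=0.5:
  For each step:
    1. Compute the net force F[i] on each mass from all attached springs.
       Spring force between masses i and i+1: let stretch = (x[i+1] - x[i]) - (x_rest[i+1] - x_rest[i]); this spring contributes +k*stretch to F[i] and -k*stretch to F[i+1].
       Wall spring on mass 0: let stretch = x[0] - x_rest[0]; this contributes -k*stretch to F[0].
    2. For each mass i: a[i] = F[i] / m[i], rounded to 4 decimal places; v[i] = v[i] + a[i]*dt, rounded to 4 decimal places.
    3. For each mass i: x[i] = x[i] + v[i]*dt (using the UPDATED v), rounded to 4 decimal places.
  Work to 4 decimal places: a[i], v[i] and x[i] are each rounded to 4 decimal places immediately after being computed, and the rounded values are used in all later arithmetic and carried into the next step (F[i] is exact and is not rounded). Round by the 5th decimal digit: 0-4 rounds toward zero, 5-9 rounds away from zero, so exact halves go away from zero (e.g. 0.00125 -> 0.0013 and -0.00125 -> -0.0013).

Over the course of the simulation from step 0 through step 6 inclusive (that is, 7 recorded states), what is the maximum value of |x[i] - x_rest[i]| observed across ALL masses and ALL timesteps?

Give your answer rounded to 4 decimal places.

Answer: 2.4375

Derivation:
Step 0: x=[1.0000 5.0000 7.0000 13.0000] v=[0.0000 0.0000 0.0000 0.0000]
Step 1: x=[2.5000 4.0000 9.0000 11.5000] v=[3.0000 -2.0000 4.0000 -3.0000]
Step 2: x=[3.5000 4.7500 9.7500 10.2500] v=[2.0000 1.5000 1.5000 -2.5000]
Step 3: x=[3.3750 7.3750 8.2500 10.2500] v=[-0.2500 5.2500 -3.0000 0.0000]
Step 4: x=[3.5625 8.4375 7.3125 10.7500] v=[0.3750 2.1250 -1.8750 1.0000]
Step 5: x=[4.4063 6.5000 8.6563 11.0313] v=[1.6875 -3.8750 2.6875 0.5625]
Step 6: x=[4.0938 4.5938 10.1094 11.6251] v=[-0.6251 -3.8124 2.9062 1.1875]
Max displacement = 2.4375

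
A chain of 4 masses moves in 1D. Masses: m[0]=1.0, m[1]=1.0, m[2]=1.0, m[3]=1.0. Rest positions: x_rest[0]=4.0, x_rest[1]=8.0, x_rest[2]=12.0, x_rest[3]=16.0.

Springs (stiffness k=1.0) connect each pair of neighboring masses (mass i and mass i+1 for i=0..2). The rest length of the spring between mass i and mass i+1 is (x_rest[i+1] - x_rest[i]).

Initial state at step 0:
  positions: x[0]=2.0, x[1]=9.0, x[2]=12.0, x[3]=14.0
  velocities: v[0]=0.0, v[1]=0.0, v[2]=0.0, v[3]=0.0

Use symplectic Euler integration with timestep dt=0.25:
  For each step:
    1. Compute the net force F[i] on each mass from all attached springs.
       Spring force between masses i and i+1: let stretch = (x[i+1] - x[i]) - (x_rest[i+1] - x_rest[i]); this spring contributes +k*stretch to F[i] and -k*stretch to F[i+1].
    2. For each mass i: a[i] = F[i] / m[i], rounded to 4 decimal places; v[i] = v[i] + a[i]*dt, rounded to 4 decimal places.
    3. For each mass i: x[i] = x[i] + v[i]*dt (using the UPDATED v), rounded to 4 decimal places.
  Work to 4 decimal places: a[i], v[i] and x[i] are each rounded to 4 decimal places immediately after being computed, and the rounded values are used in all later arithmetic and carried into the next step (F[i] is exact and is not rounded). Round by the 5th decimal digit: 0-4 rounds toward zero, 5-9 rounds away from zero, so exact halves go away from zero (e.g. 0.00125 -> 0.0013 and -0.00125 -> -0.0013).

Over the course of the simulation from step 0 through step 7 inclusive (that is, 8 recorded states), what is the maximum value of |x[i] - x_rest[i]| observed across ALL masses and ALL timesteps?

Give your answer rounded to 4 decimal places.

Answer: 2.2803

Derivation:
Step 0: x=[2.0000 9.0000 12.0000 14.0000] v=[0.0000 0.0000 0.0000 0.0000]
Step 1: x=[2.1875 8.7500 11.9375 14.1250] v=[0.7500 -1.0000 -0.2500 0.5000]
Step 2: x=[2.5352 8.2891 11.8125 14.3633] v=[1.3906 -1.8438 -0.5000 0.9531]
Step 3: x=[2.9925 7.6888 11.6267 14.6922] v=[1.8291 -2.4014 -0.7432 1.3154]
Step 4: x=[3.4933 7.0411 11.3864 15.0795] v=[2.0032 -2.5910 -0.9613 1.5490]
Step 5: x=[3.9659 6.4432 11.1053 15.4859] v=[1.8902 -2.3916 -1.1244 1.6257]
Step 6: x=[4.3433 5.9819 10.8066 15.8686] v=[1.5095 -1.8454 -1.1948 1.5306]
Step 7: x=[4.5731 5.7197 10.5227 16.1849] v=[0.9192 -1.0489 -1.1355 1.2651]
Max displacement = 2.2803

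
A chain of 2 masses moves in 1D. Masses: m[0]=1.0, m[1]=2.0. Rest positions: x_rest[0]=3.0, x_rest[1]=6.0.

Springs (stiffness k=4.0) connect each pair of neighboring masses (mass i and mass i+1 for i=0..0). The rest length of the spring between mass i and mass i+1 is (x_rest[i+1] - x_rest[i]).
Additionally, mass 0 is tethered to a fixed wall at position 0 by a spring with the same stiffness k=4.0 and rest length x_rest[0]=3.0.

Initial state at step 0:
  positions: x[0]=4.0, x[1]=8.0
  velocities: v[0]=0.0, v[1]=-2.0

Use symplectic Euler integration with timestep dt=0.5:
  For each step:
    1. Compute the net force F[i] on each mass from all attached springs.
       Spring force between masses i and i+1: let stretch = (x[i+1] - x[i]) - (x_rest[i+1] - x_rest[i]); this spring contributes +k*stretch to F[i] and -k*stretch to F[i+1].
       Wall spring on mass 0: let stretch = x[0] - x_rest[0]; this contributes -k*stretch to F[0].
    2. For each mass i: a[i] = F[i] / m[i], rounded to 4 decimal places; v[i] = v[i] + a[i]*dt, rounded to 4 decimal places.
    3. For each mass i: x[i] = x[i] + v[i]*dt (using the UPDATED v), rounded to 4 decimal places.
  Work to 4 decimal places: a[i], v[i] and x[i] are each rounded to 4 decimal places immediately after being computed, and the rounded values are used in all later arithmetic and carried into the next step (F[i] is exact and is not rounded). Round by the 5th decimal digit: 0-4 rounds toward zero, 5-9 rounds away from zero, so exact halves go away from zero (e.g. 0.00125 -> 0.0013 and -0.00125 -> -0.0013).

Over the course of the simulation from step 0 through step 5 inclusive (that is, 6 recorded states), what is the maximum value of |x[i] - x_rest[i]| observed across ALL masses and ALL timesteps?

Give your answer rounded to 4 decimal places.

Answer: 3.2187

Derivation:
Step 0: x=[4.0000 8.0000] v=[0.0000 -2.0000]
Step 1: x=[4.0000 6.5000] v=[0.0000 -3.0000]
Step 2: x=[2.5000 5.2500] v=[-3.0000 -2.5000]
Step 3: x=[1.2500 4.1250] v=[-2.5000 -2.2500]
Step 4: x=[1.6250 3.0625] v=[0.7500 -2.1250]
Step 5: x=[1.8125 2.7813] v=[0.3750 -0.5625]
Max displacement = 3.2187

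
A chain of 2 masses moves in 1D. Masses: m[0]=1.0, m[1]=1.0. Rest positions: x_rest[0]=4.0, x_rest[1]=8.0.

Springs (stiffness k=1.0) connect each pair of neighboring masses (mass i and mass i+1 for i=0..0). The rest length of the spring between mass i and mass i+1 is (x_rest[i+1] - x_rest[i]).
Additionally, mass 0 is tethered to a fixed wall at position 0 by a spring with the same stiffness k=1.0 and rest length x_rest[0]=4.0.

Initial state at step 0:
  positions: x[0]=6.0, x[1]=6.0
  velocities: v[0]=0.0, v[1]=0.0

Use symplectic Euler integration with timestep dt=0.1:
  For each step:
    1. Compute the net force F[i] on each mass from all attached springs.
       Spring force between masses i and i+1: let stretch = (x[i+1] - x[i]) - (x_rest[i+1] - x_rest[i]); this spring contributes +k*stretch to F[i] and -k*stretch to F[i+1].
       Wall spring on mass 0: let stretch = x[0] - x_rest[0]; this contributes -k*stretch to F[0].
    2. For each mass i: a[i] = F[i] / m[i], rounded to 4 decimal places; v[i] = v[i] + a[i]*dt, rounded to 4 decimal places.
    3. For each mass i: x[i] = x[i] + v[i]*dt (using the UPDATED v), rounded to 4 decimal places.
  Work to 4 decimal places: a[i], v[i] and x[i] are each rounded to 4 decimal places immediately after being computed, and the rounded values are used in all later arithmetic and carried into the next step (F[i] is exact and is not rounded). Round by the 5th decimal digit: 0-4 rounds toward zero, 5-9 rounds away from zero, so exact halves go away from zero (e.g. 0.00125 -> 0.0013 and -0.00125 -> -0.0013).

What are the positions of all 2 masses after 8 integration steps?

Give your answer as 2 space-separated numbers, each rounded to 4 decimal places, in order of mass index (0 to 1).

Step 0: x=[6.0000 6.0000] v=[0.0000 0.0000]
Step 1: x=[5.9400 6.0400] v=[-0.6000 0.4000]
Step 2: x=[5.8216 6.1190] v=[-1.1840 0.7900]
Step 3: x=[5.6480 6.2350] v=[-1.7364 1.1603]
Step 4: x=[5.4238 6.3852] v=[-2.2425 1.5016]
Step 5: x=[5.1549 6.5658] v=[-2.6887 1.8055]
Step 6: x=[4.8486 6.7722] v=[-3.0631 2.0644]
Step 7: x=[4.5130 6.9994] v=[-3.3556 2.2720]
Step 8: x=[4.1572 7.2417] v=[-3.5583 2.4234]

Answer: 4.1572 7.2417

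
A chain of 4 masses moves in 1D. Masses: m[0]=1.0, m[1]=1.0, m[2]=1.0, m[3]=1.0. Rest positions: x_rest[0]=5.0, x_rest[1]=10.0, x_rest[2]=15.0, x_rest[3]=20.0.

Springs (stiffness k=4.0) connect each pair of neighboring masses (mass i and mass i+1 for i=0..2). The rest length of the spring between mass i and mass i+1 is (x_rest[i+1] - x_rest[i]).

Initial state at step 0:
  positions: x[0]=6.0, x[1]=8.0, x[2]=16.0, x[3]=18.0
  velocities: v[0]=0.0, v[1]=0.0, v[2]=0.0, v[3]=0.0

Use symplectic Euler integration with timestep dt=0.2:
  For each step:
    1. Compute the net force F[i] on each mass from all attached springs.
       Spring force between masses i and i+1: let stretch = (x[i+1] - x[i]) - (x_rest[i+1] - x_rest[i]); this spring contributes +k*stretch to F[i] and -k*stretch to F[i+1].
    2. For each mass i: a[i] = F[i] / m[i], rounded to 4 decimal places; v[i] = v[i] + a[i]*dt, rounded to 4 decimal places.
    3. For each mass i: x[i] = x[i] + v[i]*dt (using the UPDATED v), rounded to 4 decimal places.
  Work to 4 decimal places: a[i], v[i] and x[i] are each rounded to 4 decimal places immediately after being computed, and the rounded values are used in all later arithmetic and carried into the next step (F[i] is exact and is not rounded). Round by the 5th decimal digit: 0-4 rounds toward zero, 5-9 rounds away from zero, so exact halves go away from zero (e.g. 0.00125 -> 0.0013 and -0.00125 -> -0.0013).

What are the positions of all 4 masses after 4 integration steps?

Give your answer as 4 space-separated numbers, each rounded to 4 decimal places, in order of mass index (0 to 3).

Answer: 3.8627 11.4392 12.5608 20.1373

Derivation:
Step 0: x=[6.0000 8.0000 16.0000 18.0000] v=[0.0000 0.0000 0.0000 0.0000]
Step 1: x=[5.5200 8.9600 15.0400 18.4800] v=[-2.4000 4.8000 -4.8000 2.4000]
Step 2: x=[4.7904 10.3424 13.6576 19.2096] v=[-3.6480 6.9120 -6.9120 3.6480]
Step 3: x=[4.1491 11.3669 12.6331 19.8509] v=[-3.2064 5.1226 -5.1226 3.2064]
Step 4: x=[3.8627 11.4392 12.5608 20.1373] v=[-1.4322 0.3613 -0.3613 1.4322]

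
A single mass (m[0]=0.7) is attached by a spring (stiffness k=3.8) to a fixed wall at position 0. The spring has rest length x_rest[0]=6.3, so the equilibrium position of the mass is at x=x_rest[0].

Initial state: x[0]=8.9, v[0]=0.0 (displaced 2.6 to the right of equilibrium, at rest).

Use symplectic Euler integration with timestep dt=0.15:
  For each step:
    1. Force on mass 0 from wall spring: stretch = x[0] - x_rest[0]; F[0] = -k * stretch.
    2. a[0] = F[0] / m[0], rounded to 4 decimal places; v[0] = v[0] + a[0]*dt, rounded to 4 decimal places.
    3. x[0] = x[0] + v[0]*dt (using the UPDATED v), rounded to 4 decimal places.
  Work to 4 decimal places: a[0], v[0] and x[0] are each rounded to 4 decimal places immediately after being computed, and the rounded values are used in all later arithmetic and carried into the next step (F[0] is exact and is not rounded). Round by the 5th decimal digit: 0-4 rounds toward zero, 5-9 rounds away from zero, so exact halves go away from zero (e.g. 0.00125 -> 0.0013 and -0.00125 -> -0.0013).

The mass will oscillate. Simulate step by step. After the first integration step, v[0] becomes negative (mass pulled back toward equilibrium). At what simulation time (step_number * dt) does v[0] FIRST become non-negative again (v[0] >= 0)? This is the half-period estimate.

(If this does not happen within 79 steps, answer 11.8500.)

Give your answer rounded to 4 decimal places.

Step 0: x=[8.9000] v=[0.0000]
Step 1: x=[8.5824] v=[-2.1171]
Step 2: x=[7.9861] v=[-3.9756]
Step 3: x=[7.1838] v=[-5.3486]
Step 4: x=[6.2736] v=[-6.0683]
Step 5: x=[5.3666] v=[-6.0468]
Step 6: x=[4.5736] v=[-5.2868]
Step 7: x=[3.9915] v=[-3.8810]
Step 8: x=[3.6913] v=[-2.0012]
Step 9: x=[3.7098] v=[0.1230]
First v>=0 after going negative at step 9, time=1.3500

Answer: 1.3500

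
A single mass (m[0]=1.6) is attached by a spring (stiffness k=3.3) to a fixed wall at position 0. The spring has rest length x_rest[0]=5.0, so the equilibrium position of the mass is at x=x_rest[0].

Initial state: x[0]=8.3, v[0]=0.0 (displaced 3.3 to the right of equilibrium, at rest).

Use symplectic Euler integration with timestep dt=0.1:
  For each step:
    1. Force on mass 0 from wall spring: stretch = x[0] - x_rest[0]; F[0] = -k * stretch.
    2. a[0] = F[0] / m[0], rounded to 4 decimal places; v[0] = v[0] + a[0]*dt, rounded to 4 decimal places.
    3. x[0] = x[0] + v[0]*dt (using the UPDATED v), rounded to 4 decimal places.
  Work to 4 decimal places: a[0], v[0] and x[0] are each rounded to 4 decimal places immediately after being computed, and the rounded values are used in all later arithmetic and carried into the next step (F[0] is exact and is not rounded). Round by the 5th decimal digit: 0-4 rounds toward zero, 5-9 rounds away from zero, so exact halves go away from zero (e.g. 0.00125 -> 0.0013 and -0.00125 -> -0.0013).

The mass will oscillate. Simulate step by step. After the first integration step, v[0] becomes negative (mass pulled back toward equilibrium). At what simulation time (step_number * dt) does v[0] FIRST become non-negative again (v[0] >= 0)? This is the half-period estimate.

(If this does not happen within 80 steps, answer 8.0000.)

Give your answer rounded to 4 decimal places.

Answer: 2.2000

Derivation:
Step 0: x=[8.3000] v=[0.0000]
Step 1: x=[8.2319] v=[-0.6806]
Step 2: x=[8.0972] v=[-1.3472]
Step 3: x=[7.8986] v=[-1.9860]
Step 4: x=[7.6402] v=[-2.5838]
Step 5: x=[7.3274] v=[-3.1283]
Step 6: x=[6.9666] v=[-3.6083]
Step 7: x=[6.5652] v=[-4.0139]
Step 8: x=[6.1315] v=[-4.3367]
Step 9: x=[5.6745] v=[-4.5701]
Step 10: x=[5.2036] v=[-4.7092]
Step 11: x=[4.7285] v=[-4.7512]
Step 12: x=[4.2590] v=[-4.6952]
Step 13: x=[3.8048] v=[-4.5424]
Step 14: x=[3.3752] v=[-4.2959]
Step 15: x=[2.9791] v=[-3.9608]
Step 16: x=[2.6247] v=[-3.5440]
Step 17: x=[2.3193] v=[-3.0541]
Step 18: x=[2.0692] v=[-2.5012]
Step 19: x=[1.8795] v=[-1.8967]
Step 20: x=[1.7542] v=[-1.2531]
Step 21: x=[1.6958] v=[-0.5837]
Step 22: x=[1.7056] v=[0.0978]
First v>=0 after going negative at step 22, time=2.2000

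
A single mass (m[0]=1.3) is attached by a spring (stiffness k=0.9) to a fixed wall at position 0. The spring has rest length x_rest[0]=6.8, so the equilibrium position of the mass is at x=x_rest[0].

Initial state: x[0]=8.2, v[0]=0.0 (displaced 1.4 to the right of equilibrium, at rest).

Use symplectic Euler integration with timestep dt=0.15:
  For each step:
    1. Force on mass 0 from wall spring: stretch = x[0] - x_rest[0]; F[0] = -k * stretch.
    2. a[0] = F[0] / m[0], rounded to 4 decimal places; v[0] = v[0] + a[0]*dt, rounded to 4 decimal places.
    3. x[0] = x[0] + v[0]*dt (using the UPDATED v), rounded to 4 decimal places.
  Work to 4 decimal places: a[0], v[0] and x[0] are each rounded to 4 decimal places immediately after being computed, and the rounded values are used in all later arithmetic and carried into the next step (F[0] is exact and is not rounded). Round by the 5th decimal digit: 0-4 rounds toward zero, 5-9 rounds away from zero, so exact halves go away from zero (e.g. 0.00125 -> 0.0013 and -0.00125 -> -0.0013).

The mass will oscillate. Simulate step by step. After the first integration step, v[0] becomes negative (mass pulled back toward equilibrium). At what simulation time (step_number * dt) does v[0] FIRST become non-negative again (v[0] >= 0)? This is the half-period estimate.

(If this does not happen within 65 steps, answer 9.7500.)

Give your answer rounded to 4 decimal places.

Answer: 3.9000

Derivation:
Step 0: x=[8.2000] v=[0.0000]
Step 1: x=[8.1782] v=[-0.1454]
Step 2: x=[8.1349] v=[-0.2885]
Step 3: x=[8.0708] v=[-0.4271]
Step 4: x=[7.9869] v=[-0.5591]
Step 5: x=[7.8845] v=[-0.6824]
Step 6: x=[7.7653] v=[-0.7950]
Step 7: x=[7.6310] v=[-0.8952]
Step 8: x=[7.4838] v=[-0.9815]
Step 9: x=[7.3259] v=[-1.0525]
Step 10: x=[7.1598] v=[-1.1071]
Step 11: x=[6.9881] v=[-1.1445]
Step 12: x=[6.8135] v=[-1.1640]
Step 13: x=[6.6387] v=[-1.1654]
Step 14: x=[6.4664] v=[-1.1486]
Step 15: x=[6.2993] v=[-1.1140]
Step 16: x=[6.1400] v=[-1.0620]
Step 17: x=[5.9910] v=[-0.9935]
Step 18: x=[5.8546] v=[-0.9095]
Step 19: x=[5.7329] v=[-0.8113]
Step 20: x=[5.6278] v=[-0.7005]
Step 21: x=[5.5410] v=[-0.5788]
Step 22: x=[5.4738] v=[-0.4481]
Step 23: x=[5.4272] v=[-0.3104]
Step 24: x=[5.4020] v=[-0.1678]
Step 25: x=[5.3986] v=[-0.0226]
Step 26: x=[5.4170] v=[0.1229]
First v>=0 after going negative at step 26, time=3.9000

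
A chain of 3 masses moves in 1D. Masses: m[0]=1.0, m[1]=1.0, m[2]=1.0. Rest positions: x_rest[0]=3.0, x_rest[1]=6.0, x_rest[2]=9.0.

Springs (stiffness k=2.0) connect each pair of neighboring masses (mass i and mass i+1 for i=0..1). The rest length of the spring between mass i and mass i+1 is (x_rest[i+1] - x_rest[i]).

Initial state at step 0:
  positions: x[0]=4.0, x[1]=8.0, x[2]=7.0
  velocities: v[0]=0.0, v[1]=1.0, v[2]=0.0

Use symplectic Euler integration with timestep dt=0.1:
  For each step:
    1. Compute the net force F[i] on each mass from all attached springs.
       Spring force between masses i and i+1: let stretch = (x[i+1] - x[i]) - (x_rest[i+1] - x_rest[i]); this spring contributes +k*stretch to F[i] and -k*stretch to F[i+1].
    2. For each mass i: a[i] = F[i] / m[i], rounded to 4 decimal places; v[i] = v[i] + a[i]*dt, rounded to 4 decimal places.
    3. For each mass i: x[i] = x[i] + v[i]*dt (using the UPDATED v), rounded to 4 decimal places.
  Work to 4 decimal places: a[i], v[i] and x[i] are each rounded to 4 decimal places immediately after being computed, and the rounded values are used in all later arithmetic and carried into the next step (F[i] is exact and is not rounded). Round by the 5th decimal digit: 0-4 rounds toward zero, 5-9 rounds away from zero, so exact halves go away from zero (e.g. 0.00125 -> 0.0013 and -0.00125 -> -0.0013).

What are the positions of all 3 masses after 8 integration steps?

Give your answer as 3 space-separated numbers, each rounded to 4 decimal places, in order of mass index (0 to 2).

Step 0: x=[4.0000 8.0000 7.0000] v=[0.0000 1.0000 0.0000]
Step 1: x=[4.0200 8.0000 7.0800] v=[0.2000 0.0000 0.8000]
Step 2: x=[4.0596 7.9020 7.2384] v=[0.3960 -0.9800 1.5840]
Step 3: x=[4.1161 7.7139 7.4701] v=[0.5645 -1.8812 2.3167]
Step 4: x=[4.1845 7.4490 7.7667] v=[0.6841 -2.6495 2.9655]
Step 5: x=[4.2582 7.1251 8.1169] v=[0.7370 -3.2389 3.5020]
Step 6: x=[4.3292 6.7637 8.5073] v=[0.7104 -3.6139 3.9036]
Step 7: x=[4.3889 6.3885 8.9228] v=[0.5973 -3.7521 4.1549]
Step 8: x=[4.4286 6.0240 9.3476] v=[0.3972 -3.6452 4.2480]

Answer: 4.4286 6.0240 9.3476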